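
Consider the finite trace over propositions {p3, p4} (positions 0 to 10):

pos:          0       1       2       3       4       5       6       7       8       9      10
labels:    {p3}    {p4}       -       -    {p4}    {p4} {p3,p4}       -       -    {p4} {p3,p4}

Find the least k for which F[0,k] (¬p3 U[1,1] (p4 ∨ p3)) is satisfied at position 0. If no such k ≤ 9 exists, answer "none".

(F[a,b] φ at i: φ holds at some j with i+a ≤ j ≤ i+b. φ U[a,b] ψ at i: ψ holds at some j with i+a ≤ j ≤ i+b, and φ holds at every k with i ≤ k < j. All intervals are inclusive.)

Scan j = 0,1,… for (¬p3 U[1,1] (p4 ∨ p3)):
  j=0: fails
  j=1: fails
  j=2: fails
  j=3: holds
First hit at j=3, so smallest k = 3-0 = 3.

3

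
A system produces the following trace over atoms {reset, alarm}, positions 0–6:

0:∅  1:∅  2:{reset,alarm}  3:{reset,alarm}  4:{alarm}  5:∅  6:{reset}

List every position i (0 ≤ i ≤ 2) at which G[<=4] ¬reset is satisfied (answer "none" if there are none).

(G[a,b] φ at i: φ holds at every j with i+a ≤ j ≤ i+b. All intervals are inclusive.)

none

Evaluate at each i in [0,2]:
  i=0: ✗ (fails at j=2)
  i=1: ✗ (fails at j=2)
  i=2: ✗ (fails at j=2)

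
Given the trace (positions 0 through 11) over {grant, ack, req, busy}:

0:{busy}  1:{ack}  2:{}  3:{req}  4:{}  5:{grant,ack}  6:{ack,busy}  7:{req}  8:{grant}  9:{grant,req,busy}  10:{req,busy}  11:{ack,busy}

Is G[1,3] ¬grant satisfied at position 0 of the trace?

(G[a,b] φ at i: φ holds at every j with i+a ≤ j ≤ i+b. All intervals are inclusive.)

Check ¬grant at every j in [1,3]:
  j=1: true
  j=2: true
  j=3: true
All positions satisfy it → formula holds.

Holds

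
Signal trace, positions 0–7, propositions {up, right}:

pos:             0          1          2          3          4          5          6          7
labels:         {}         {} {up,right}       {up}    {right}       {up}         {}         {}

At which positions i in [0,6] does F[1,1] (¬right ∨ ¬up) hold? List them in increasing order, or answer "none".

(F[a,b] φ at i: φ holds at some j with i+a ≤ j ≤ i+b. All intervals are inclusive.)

0, 2, 3, 4, 5, 6

Evaluate at each i in [0,6]:
  i=0: ✓ (witness j=1)
  i=1: ✗ (none in [2,2])
  i=2: ✓ (witness j=3)
  i=3: ✓ (witness j=4)
  i=4: ✓ (witness j=5)
  i=5: ✓ (witness j=6)
  i=6: ✓ (witness j=7)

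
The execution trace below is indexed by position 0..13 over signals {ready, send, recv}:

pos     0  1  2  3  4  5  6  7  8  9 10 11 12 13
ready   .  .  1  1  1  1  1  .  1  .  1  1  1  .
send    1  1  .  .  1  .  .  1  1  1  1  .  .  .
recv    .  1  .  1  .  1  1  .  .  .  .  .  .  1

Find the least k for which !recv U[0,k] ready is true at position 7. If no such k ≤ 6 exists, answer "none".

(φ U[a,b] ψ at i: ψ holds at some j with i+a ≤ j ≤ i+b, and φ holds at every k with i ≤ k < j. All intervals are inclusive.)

Need earliest j ≥ 7 with ready, and !recv at every k in [7,j-1].
  j=7: rhs fails.
  j=8: rhs holds; lhs holds on [7,7]. k = 1.

1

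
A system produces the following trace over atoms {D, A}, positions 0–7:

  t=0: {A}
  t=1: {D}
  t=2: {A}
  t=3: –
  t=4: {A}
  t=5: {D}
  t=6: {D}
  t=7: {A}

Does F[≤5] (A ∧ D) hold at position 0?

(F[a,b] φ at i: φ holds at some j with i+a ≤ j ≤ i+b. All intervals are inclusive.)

False

Check (A ∧ D) at each j in [0,5]:
  j=0: false
  j=1: false
  j=2: false
  j=3: false
  j=4: false
  j=5: false
No position in the window satisfies it → formula fails.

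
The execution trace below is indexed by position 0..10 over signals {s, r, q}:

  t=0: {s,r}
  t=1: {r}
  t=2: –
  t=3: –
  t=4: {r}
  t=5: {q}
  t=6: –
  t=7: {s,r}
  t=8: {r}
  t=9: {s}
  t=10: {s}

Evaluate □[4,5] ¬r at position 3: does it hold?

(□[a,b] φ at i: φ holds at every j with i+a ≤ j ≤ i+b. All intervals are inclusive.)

No

Check ¬r at every j in [7,8]:
  j=7: false
  j=8: false
Fails at j=7 → formula fails.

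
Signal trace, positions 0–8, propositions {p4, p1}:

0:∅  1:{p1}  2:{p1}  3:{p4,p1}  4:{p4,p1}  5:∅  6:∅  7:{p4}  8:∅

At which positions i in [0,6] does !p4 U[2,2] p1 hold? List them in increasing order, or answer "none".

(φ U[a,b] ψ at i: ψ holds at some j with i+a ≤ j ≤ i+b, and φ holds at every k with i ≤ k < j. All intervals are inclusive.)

0, 1

Evaluate at each i in [0,6]:
  i=0: ✓ (rhs at j=2; lhs holds on [0,1])
  i=1: ✓ (rhs at j=3; lhs holds on [1,2])
  i=2: ✗ (lhs fails at k=3 before rhs at j=4)
  i=3: ✗ (no rhs in [5,5])
  i=4: ✗ (no rhs in [6,6])
  i=5: ✗ (no rhs in [7,7])
  i=6: ✗ (no rhs in [8,8])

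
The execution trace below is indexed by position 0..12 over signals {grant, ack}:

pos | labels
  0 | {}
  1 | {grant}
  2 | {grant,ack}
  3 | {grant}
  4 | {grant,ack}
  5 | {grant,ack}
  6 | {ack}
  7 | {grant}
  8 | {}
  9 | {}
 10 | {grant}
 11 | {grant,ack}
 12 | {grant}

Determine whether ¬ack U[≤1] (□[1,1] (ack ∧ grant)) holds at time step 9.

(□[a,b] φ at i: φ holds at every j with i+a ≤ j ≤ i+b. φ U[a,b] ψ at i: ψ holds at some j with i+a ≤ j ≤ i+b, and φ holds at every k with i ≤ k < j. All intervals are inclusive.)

Holds

Need some j in [9,10] with □[1,1] (ack ∧ grant), and ¬ack at every k in [9,j-1].
  j=9: □[1,1] (ack ∧ grant) — fails at 10.
  j=10: □[1,1] (ack ∧ grant) holds; ¬ack holds at every k in [9,9] → satisfied.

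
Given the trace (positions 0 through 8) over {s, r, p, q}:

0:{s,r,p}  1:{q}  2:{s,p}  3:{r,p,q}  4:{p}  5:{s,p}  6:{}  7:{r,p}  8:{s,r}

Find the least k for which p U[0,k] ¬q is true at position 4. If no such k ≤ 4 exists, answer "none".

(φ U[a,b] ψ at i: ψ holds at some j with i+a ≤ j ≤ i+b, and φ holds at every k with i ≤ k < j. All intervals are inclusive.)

Need earliest j ≥ 4 with ¬q, and p at every k in [4,j-1].
  j=4: rhs holds (empty prefix). k = 0.

0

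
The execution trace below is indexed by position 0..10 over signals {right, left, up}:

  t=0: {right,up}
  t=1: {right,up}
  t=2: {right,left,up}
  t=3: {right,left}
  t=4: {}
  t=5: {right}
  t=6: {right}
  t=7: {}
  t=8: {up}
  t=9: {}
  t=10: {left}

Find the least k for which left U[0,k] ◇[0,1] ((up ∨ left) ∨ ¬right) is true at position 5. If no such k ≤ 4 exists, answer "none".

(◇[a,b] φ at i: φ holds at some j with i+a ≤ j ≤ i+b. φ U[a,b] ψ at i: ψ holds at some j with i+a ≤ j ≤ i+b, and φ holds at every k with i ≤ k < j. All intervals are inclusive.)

none

Need earliest j ≥ 5 with ◇[0,1] ((up ∨ left) ∨ ¬right), and left at every k in [5,j-1].
  j=5: rhs fails.
  j=6: rhs holds but lhs fails at k=5.
  j=7: rhs holds but lhs fails at k=5.
  j=8: rhs holds but lhs fails at k=5.
  j=9: rhs holds but lhs fails at k=5.
No witness within the range → none.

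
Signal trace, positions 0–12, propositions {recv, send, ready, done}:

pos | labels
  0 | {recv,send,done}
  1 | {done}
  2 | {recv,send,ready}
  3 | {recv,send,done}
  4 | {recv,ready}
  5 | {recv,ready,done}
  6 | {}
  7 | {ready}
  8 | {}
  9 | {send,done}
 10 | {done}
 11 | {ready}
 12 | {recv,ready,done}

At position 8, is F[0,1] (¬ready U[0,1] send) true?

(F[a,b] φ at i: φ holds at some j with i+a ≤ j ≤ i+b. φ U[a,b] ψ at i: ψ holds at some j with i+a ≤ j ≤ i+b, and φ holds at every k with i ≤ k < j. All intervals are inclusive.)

Check (¬ready U[0,1] send) at each j in [8,9]:
  j=8: holds
  j=9: holds
Found at j=8 → formula holds.

Holds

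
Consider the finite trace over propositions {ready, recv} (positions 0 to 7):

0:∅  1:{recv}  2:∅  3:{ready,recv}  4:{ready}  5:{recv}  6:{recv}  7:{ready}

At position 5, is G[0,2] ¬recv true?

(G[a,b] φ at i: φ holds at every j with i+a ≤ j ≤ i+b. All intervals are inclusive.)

Check ¬recv at every j in [5,7]:
  j=5: false
  j=6: false
  j=7: true
Fails at j=5 → formula fails.

Does not hold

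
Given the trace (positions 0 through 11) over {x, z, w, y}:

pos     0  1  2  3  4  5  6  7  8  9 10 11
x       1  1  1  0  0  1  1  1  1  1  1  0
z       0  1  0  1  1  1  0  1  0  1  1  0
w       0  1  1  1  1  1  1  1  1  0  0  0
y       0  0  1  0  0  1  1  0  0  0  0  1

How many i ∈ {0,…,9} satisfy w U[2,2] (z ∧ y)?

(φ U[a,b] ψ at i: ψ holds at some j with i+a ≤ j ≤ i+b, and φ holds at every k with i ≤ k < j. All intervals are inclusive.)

1

Evaluate at each i in [0,9]:
  i=0: ✗ (no rhs in [2,2])
  i=1: ✗ (no rhs in [3,3])
  i=2: ✗ (no rhs in [4,4])
  i=3: ✓ (rhs at j=5; lhs holds on [3,4])
  i=4: ✗ (no rhs in [6,6])
  i=5: ✗ (no rhs in [7,7])
  i=6: ✗ (no rhs in [8,8])
  i=7: ✗ (no rhs in [9,9])
  i=8: ✗ (no rhs in [10,10])
  i=9: ✗ (no rhs in [11,11])
Positions where it holds: {3} → 1.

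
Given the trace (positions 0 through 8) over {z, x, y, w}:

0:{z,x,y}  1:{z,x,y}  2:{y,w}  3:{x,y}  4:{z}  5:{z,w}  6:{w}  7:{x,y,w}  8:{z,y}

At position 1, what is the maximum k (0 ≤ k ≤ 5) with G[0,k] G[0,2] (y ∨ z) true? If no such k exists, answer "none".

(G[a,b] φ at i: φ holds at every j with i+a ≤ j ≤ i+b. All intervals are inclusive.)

G[0,2] (y ∨ z) must hold from j=1 onward; find where it first fails.
  j=1: holds
  j=2: holds
  j=3: holds
  j=4: fails
Holds on [1,3], so largest k = 2.

2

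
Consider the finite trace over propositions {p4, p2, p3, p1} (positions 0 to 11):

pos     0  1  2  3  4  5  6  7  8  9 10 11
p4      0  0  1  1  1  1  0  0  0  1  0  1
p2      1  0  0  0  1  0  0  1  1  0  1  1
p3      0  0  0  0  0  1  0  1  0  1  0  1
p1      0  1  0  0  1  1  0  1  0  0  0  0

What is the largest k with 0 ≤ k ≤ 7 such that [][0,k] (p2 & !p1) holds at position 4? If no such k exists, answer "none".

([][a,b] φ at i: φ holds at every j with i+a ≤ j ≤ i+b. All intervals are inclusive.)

none

(p2 & !p1) must hold from j=4 onward; find where it first fails.
  j=4: fails → no k works.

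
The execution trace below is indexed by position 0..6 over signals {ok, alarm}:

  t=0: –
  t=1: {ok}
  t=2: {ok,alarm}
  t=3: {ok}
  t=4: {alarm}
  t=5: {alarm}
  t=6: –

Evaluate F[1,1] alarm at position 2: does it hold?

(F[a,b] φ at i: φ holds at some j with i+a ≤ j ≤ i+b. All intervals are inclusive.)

Check alarm at each j in [3,3]:
  j=3: false
No position in the window satisfies it → formula fails.

Does not hold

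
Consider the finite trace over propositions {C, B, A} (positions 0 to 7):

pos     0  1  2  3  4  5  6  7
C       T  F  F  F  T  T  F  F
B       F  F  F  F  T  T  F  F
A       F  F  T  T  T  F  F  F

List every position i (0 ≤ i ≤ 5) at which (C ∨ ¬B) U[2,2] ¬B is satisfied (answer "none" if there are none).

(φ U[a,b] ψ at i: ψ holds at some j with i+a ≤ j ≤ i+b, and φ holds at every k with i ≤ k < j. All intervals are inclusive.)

0, 1, 4, 5

Evaluate at each i in [0,5]:
  i=0: ✓ (rhs at j=2; lhs holds on [0,1])
  i=1: ✓ (rhs at j=3; lhs holds on [1,2])
  i=2: ✗ (no rhs in [4,4])
  i=3: ✗ (no rhs in [5,5])
  i=4: ✓ (rhs at j=6; lhs holds on [4,5])
  i=5: ✓ (rhs at j=7; lhs holds on [5,6])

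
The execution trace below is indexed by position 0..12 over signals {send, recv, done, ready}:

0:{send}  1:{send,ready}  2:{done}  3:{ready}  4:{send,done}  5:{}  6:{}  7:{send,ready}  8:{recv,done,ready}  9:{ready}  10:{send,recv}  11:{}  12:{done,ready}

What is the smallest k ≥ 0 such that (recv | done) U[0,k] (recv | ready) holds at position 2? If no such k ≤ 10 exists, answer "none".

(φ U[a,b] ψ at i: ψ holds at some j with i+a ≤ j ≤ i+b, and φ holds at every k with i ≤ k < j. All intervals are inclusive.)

1

Need earliest j ≥ 2 with (recv | ready), and (recv | done) at every k in [2,j-1].
  j=2: rhs fails.
  j=3: rhs holds; lhs holds on [2,2]. k = 1.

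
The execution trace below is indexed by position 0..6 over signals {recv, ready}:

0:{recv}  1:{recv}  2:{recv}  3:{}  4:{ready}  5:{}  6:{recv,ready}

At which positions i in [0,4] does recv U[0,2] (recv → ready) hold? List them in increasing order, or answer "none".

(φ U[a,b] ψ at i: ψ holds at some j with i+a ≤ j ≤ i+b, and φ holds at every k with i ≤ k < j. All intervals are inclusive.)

Evaluate at each i in [0,4]:
  i=0: ✗ (no rhs in [0,2])
  i=1: ✓ (rhs at j=3; lhs holds on [1,2])
  i=2: ✓ (rhs at j=3; lhs holds on [2,2])
  i=3: ✓ (rhs at j=3)
  i=4: ✓ (rhs at j=4)

1, 2, 3, 4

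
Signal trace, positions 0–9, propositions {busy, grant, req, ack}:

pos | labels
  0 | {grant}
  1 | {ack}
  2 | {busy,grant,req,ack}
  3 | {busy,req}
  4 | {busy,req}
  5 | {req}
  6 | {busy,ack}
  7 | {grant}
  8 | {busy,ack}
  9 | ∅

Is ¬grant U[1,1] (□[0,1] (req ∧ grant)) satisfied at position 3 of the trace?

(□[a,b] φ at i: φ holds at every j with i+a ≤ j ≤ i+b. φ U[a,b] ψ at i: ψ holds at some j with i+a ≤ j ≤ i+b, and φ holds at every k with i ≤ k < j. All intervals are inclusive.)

No

Need some j in [4,4] with □[0,1] (req ∧ grant), and ¬grant at every k in [3,j-1].
  j=4: □[0,1] (req ∧ grant) — fails at 4.
No j in the window works → until fails.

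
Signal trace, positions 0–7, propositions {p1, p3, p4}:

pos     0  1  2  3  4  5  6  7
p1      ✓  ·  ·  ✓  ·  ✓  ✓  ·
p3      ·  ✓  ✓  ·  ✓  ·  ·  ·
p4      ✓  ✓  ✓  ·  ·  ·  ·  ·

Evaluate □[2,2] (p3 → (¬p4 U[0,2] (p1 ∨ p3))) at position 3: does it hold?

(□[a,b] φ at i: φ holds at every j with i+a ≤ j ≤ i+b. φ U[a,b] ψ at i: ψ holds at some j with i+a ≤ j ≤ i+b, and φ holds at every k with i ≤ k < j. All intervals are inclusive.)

True

Check (p3 → (¬p4 U[0,2] (p1 ∨ p3))) at every j in [5,5]:
  j=5: antecedent false → ✓
All positions satisfy it → formula holds.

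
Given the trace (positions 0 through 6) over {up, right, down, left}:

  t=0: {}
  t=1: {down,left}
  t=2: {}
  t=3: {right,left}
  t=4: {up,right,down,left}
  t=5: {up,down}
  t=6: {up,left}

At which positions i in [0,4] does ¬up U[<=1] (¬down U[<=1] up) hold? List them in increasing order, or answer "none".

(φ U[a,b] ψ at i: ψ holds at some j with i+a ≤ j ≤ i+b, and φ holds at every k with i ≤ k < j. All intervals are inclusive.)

2, 3, 4

Evaluate at each i in [0,4]:
  i=0: ✗ (no rhs in [0,1])
  i=1: ✗ (no rhs in [1,2])
  i=2: ✓ (rhs at j=3; lhs holds on [2,2])
  i=3: ✓ (rhs at j=3)
  i=4: ✓ (rhs at j=4)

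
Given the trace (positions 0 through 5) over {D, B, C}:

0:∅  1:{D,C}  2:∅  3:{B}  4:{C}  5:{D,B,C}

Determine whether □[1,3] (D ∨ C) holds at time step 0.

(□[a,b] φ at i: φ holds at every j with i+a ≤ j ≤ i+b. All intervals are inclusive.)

No

Check (D ∨ C) at every j in [1,3]:
  j=1: true
  j=2: false
  j=3: false
Fails at j=2 → formula fails.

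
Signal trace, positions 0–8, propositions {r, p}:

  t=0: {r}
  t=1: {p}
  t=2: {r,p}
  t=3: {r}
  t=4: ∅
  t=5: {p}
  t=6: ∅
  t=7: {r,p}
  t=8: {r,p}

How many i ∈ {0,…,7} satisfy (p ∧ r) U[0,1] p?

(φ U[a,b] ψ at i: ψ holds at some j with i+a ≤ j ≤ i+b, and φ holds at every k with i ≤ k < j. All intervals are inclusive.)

Evaluate at each i in [0,7]:
  i=0: ✗ (lhs fails at k=0 before rhs at j=1)
  i=1: ✓ (rhs at j=1)
  i=2: ✓ (rhs at j=2)
  i=3: ✗ (no rhs in [3,4])
  i=4: ✗ (lhs fails at k=4 before rhs at j=5)
  i=5: ✓ (rhs at j=5)
  i=6: ✗ (lhs fails at k=6 before rhs at j=7)
  i=7: ✓ (rhs at j=7)
Positions where it holds: {1, 2, 5, 7} → 4.

4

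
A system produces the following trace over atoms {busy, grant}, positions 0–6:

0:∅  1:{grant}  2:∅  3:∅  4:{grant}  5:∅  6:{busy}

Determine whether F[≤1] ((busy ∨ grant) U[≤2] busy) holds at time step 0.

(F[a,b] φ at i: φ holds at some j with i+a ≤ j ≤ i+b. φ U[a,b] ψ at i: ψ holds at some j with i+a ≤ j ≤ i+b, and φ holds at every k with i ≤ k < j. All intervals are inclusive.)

Check ((busy ∨ grant) U[≤2] busy) at each j in [0,1]:
  j=0: fails
  j=1: fails
No position in the window satisfies it → formula fails.

Does not hold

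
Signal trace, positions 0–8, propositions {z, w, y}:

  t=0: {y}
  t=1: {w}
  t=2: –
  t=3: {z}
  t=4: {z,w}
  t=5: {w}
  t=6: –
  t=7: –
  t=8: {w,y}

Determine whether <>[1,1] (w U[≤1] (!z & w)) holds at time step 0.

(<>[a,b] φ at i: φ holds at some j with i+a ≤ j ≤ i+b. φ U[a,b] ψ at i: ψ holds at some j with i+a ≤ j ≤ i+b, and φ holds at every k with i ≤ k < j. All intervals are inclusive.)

Check (w U[≤1] (!z & w)) at each j in [1,1]:
  j=1: holds
Found at j=1 → formula holds.

True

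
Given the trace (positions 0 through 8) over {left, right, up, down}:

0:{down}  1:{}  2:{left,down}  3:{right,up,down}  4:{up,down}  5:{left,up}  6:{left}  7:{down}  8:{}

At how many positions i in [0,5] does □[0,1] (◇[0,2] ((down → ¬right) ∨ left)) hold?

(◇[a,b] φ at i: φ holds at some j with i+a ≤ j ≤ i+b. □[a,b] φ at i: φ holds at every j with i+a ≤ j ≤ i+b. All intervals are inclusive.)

6

Evaluate at each i in [0,5]:
  i=0: ✓ (all of [0,1])
  i=1: ✓ (all of [1,2])
  i=2: ✓ (all of [2,3])
  i=3: ✓ (all of [3,4])
  i=4: ✓ (all of [4,5])
  i=5: ✓ (all of [5,6])
Positions where it holds: {0, 1, 2, 3, 4, 5} → 6.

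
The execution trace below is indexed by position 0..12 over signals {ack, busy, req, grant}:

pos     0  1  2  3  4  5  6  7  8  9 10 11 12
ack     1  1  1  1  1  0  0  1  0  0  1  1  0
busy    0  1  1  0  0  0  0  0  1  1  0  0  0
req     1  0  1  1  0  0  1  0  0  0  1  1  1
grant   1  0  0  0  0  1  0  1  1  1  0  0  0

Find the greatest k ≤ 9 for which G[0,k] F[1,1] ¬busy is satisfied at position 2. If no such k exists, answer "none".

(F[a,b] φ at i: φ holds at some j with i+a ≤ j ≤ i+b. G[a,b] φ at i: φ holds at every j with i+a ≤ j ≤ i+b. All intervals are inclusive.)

F[1,1] ¬busy must hold from j=2 onward; find where it first fails.
  j=2: holds
  j=3: holds
  j=4: holds
  j=5: holds
  j=6: holds
  j=7: fails
Holds on [2,6], so largest k = 4.

4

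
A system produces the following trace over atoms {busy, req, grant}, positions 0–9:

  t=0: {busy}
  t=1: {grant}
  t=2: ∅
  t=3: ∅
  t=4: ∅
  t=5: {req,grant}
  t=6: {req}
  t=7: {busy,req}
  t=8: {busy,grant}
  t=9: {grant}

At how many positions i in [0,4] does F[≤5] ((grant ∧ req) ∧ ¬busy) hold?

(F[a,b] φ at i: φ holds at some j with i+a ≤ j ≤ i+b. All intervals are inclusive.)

5

Evaluate at each i in [0,4]:
  i=0: ✓ (witness j=5)
  i=1: ✓ (witness j=5)
  i=2: ✓ (witness j=5)
  i=3: ✓ (witness j=5)
  i=4: ✓ (witness j=5)
Positions where it holds: {0, 1, 2, 3, 4} → 5.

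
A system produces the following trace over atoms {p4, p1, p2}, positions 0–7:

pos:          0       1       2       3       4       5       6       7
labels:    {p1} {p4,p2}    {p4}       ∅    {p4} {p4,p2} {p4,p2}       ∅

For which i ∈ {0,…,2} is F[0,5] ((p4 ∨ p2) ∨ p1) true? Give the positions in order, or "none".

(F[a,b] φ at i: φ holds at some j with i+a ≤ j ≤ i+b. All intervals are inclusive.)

Evaluate at each i in [0,2]:
  i=0: ✓ (witness j=0)
  i=1: ✓ (witness j=1)
  i=2: ✓ (witness j=2)

0, 1, 2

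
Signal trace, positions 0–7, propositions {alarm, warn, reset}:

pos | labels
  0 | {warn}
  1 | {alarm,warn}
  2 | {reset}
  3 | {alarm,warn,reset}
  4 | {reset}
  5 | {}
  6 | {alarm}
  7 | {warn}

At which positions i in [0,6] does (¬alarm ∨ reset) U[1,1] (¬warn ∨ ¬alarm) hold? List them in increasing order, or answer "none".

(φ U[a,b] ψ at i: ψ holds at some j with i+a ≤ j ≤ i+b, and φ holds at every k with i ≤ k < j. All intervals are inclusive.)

Evaluate at each i in [0,6]:
  i=0: ✗ (no rhs in [1,1])
  i=1: ✗ (lhs fails at k=1 before rhs at j=2)
  i=2: ✗ (no rhs in [3,3])
  i=3: ✓ (rhs at j=4; lhs holds on [3,3])
  i=4: ✓ (rhs at j=5; lhs holds on [4,4])
  i=5: ✓ (rhs at j=6; lhs holds on [5,5])
  i=6: ✗ (lhs fails at k=6 before rhs at j=7)

3, 4, 5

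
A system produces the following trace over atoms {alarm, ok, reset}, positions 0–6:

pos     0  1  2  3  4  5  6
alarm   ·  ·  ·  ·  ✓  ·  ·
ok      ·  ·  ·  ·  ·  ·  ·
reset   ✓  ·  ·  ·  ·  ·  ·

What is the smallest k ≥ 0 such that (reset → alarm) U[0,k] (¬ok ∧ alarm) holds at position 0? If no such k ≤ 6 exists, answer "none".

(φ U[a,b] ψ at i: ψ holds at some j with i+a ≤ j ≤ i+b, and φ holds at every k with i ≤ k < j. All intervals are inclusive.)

none

Need earliest j ≥ 0 with (¬ok ∧ alarm), and (reset → alarm) at every k in [0,j-1].
  j=0: rhs fails.
  j=1: rhs fails.
  j=2: rhs fails.
  j=3: rhs fails.
  j=4: rhs holds but lhs fails at k=0.
  j=5: rhs fails.
  j=6: rhs fails.
No witness within the range → none.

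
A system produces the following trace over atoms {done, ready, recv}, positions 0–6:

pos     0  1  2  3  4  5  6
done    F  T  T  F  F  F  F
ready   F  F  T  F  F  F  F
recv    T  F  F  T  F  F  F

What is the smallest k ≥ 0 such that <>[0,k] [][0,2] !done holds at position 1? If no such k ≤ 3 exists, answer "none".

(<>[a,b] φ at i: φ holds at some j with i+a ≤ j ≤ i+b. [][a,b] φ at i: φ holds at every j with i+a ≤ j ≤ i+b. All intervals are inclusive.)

2

Scan j = 1,2,… for [][0,2] !done:
  j=1: fails
  j=2: fails
  j=3: holds
First hit at j=3, so smallest k = 3-1 = 2.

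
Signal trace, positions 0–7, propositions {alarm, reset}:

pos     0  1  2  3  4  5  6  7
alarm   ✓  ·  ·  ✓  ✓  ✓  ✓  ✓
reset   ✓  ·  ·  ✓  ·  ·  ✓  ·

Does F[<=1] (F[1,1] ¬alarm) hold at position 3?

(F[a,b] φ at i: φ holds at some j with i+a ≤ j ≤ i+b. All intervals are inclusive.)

Check F[1,1] ¬alarm at each j in [3,4]:
  j=3: fails (none in [4,4])
  j=4: fails (none in [5,5])
No position in the window satisfies it → formula fails.

False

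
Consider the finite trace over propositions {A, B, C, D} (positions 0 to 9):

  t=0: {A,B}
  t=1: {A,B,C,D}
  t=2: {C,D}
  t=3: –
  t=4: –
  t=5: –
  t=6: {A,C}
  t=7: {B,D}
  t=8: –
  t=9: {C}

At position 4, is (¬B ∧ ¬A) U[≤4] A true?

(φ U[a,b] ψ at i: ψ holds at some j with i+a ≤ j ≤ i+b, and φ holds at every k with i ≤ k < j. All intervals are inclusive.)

Holds

Need some j in [4,8] with A, and (¬B ∧ ¬A) at every k in [4,j-1].
  j=4: A false.
  j=5: A false.
  j=6: A holds; (¬B ∧ ¬A) holds at every k in [4,5] → satisfied.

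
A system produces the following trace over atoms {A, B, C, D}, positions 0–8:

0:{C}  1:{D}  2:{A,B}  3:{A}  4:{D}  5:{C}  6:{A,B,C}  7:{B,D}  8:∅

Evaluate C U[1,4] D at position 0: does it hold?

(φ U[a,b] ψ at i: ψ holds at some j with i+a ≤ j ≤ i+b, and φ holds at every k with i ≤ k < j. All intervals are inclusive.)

Yes

Need some j in [1,4] with D, and C at every k in [0,j-1].
  j=1: D holds; C holds at every k in [0,0] → satisfied.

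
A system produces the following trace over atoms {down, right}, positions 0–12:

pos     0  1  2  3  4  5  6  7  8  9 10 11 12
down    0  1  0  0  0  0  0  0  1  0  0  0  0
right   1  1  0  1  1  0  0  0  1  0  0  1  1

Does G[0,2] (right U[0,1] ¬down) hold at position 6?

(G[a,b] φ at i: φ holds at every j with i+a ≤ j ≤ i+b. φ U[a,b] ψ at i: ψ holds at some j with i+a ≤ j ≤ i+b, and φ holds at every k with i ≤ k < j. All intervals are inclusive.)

True

Check (right U[0,1] ¬down) at every j in [6,8]:
  j=6: holds
  j=7: holds
  j=8: holds
All positions satisfy it → formula holds.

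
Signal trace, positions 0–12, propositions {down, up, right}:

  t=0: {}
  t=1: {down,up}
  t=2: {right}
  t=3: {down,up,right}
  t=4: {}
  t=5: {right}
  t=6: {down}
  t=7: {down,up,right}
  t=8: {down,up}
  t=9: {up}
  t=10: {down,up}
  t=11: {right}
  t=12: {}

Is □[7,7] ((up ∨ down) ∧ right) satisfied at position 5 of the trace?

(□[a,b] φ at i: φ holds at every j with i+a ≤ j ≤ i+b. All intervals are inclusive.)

Check ((up ∨ down) ∧ right) at every j in [12,12]:
  j=12: false
Fails at j=12 → formula fails.

Does not hold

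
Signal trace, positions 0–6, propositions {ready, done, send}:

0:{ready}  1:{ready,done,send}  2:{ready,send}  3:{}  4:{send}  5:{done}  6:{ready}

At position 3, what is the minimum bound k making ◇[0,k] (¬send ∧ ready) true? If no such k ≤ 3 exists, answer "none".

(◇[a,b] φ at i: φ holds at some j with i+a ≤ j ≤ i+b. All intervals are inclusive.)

3

Scan j = 3,4,… for (¬send ∧ ready):
  j=3: fails
  j=4: fails
  j=5: fails
  j=6: holds
First hit at j=6, so smallest k = 6-3 = 3.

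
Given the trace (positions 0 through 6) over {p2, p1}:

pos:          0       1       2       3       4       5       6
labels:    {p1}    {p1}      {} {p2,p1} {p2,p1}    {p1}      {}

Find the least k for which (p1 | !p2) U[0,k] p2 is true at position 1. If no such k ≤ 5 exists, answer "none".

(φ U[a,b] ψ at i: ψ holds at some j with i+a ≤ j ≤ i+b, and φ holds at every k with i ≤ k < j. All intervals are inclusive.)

2

Need earliest j ≥ 1 with p2, and (p1 | !p2) at every k in [1,j-1].
  j=1: rhs fails.
  j=2: rhs fails.
  j=3: rhs holds; lhs holds on [1,2]. k = 2.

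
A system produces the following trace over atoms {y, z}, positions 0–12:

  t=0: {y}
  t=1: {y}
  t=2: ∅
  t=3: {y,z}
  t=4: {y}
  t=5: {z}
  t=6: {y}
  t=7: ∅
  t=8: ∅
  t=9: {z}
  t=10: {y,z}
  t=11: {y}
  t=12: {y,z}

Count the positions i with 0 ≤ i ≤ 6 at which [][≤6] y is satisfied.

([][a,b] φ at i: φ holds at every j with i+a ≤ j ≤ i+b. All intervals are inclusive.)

0

Evaluate at each i in [0,6]:
  i=0: ✗ (fails at j=2)
  i=1: ✗ (fails at j=2)
  i=2: ✗ (fails at j=2)
  i=3: ✗ (fails at j=5)
  i=4: ✗ (fails at j=5)
  i=5: ✗ (fails at j=5)
  i=6: ✗ (fails at j=7)
Positions where it holds: {} → 0.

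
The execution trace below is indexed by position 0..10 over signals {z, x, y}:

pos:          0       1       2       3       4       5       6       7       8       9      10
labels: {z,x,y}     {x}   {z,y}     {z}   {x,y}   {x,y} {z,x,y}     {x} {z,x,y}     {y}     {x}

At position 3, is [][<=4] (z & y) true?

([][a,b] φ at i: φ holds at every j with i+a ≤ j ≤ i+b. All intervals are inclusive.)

Check (z & y) at every j in [3,7]:
  j=3: false
  j=4: false
  j=5: false
  j=6: true
  j=7: false
Fails at j=3 → formula fails.

False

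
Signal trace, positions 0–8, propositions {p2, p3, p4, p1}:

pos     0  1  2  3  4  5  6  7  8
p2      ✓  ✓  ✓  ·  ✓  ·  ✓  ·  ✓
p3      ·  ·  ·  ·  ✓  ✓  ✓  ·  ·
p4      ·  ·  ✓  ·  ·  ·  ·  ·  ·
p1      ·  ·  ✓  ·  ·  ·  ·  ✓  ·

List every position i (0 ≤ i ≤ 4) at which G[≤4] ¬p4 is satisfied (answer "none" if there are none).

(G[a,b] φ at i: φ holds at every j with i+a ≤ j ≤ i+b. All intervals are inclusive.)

Evaluate at each i in [0,4]:
  i=0: ✗ (fails at j=2)
  i=1: ✗ (fails at j=2)
  i=2: ✗ (fails at j=2)
  i=3: ✓ (all of [3,7])
  i=4: ✓ (all of [4,8])

3, 4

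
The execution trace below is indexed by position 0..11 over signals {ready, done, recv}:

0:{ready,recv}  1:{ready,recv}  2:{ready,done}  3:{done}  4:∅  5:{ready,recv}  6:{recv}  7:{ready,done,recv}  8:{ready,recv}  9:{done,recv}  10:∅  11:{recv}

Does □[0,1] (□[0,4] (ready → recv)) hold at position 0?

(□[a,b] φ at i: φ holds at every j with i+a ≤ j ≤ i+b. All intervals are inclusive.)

Check □[0,4] (ready → recv) at every j in [0,1]:
  j=0: fails at 2
  j=1: fails at 2
Fails at j=0 → formula fails.

Does not hold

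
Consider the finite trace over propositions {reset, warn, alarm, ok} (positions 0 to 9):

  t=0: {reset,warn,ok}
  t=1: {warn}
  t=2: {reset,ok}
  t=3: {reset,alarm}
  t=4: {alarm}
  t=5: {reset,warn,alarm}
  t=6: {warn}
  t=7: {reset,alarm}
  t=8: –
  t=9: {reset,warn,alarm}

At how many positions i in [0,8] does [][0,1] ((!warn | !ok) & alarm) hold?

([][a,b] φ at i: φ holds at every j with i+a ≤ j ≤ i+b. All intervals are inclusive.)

Evaluate at each i in [0,8]:
  i=0: ✗ (fails at j=0)
  i=1: ✗ (fails at j=1)
  i=2: ✗ (fails at j=2)
  i=3: ✓ (all of [3,4])
  i=4: ✓ (all of [4,5])
  i=5: ✗ (fails at j=6)
  i=6: ✗ (fails at j=6)
  i=7: ✗ (fails at j=8)
  i=8: ✗ (fails at j=8)
Positions where it holds: {3, 4} → 2.

2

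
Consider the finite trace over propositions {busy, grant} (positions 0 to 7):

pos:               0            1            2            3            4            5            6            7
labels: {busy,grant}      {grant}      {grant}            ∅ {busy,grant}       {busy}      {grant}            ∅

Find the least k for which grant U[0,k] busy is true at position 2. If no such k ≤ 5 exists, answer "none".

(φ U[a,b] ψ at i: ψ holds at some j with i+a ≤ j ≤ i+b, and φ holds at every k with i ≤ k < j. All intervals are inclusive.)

Need earliest j ≥ 2 with busy, and grant at every k in [2,j-1].
  j=2: rhs fails.
  j=3: rhs fails.
  j=4: rhs holds but lhs fails at k=3.
  j=5: rhs holds but lhs fails at k=3.
  j=6: rhs fails.
  j=7: rhs fails.
No witness within the range → none.

none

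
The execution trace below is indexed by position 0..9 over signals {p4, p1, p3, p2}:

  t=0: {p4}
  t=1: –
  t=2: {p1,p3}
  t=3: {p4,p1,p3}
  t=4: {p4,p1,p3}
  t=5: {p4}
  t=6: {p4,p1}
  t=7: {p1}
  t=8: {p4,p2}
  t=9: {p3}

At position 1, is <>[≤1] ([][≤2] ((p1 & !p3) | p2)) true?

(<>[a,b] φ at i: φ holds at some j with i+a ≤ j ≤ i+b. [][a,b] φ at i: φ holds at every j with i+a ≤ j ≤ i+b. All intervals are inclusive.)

Check [][≤2] ((p1 & !p3) | p2) at each j in [1,2]:
  j=1: fails at 1
  j=2: fails at 2
No position in the window satisfies it → formula fails.

Does not hold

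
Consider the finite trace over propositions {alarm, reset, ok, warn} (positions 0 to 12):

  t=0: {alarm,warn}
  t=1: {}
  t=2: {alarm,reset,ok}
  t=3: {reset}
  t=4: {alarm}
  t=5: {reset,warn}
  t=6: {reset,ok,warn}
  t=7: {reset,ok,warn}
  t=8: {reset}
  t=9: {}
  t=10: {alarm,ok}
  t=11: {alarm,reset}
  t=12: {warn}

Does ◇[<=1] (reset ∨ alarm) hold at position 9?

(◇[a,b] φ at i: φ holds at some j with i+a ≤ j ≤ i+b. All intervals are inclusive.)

Check (reset ∨ alarm) at each j in [9,10]:
  j=9: false
  j=10: true
Found at j=10 → formula holds.

Holds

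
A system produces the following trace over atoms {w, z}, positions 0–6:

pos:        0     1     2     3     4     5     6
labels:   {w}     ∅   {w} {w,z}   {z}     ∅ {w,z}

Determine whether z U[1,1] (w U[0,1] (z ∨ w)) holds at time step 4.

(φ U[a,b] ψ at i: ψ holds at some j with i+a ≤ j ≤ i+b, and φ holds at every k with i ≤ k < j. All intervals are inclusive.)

False

Need some j in [5,5] with (w U[0,1] (z ∨ w)), and z at every k in [4,j-1].
  j=5: (w U[0,1] (z ∨ w)) — fails.
No j in the window works → until fails.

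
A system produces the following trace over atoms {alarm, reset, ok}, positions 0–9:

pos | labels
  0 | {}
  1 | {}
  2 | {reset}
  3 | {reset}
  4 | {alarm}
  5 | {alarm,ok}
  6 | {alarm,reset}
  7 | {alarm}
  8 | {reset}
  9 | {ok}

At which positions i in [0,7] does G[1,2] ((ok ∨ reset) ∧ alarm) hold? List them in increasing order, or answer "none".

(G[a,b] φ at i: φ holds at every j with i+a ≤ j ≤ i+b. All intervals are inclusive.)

Evaluate at each i in [0,7]:
  i=0: ✗ (fails at j=1)
  i=1: ✗ (fails at j=2)
  i=2: ✗ (fails at j=3)
  i=3: ✗ (fails at j=4)
  i=4: ✓ (all of [5,6])
  i=5: ✗ (fails at j=7)
  i=6: ✗ (fails at j=7)
  i=7: ✗ (fails at j=8)

4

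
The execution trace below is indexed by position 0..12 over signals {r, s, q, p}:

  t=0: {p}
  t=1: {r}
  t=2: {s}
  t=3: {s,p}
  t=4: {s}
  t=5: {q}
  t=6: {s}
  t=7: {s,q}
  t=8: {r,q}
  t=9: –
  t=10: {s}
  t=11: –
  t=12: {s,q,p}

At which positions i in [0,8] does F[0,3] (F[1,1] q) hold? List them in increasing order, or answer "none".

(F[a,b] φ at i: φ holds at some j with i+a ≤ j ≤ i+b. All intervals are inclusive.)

Evaluate at each i in [0,8]:
  i=0: ✗ (none in [0,3])
  i=1: ✓ (witness j=4)
  i=2: ✓ (witness j=4)
  i=3: ✓ (witness j=4)
  i=4: ✓ (witness j=4)
  i=5: ✓ (witness j=6)
  i=6: ✓ (witness j=6)
  i=7: ✓ (witness j=7)
  i=8: ✓ (witness j=11)

1, 2, 3, 4, 5, 6, 7, 8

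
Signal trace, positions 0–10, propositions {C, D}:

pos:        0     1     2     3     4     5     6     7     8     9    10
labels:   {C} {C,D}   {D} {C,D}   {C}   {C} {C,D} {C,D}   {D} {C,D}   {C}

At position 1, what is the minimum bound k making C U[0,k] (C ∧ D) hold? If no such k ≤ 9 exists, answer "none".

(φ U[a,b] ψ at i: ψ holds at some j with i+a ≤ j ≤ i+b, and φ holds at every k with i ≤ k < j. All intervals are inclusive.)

0

Need earliest j ≥ 1 with (C ∧ D), and C at every k in [1,j-1].
  j=1: rhs holds (empty prefix). k = 0.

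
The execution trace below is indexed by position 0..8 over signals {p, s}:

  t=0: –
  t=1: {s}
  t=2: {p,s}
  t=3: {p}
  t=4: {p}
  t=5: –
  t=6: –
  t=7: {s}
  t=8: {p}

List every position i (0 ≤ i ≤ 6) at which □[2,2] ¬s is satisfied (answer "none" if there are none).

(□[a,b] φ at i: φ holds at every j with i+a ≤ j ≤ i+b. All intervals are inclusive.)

Evaluate at each i in [0,6]:
  i=0: ✗ (fails at j=2)
  i=1: ✓ (all of [3,3])
  i=2: ✓ (all of [4,4])
  i=3: ✓ (all of [5,5])
  i=4: ✓ (all of [6,6])
  i=5: ✗ (fails at j=7)
  i=6: ✓ (all of [8,8])

1, 2, 3, 4, 6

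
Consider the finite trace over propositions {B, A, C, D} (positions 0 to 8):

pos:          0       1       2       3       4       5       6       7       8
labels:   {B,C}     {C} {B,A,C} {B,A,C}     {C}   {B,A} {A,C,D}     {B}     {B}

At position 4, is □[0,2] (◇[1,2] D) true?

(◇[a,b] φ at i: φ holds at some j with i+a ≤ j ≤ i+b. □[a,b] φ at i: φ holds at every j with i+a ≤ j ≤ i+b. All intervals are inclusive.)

Check ◇[1,2] D at every j in [4,6]:
  j=4: holds (witness at 6)
  j=5: holds (witness at 6)
  j=6: fails (none in [7,8])
Fails at j=6 → formula fails.

No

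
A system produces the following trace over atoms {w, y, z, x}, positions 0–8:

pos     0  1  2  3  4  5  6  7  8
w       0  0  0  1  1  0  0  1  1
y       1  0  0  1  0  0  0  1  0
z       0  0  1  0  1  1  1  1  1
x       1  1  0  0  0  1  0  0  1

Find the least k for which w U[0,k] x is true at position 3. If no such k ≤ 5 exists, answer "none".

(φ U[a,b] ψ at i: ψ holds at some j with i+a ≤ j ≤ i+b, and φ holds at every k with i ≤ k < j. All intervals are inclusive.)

Need earliest j ≥ 3 with x, and w at every k in [3,j-1].
  j=3: rhs fails.
  j=4: rhs fails.
  j=5: rhs holds; lhs holds on [3,4]. k = 2.

2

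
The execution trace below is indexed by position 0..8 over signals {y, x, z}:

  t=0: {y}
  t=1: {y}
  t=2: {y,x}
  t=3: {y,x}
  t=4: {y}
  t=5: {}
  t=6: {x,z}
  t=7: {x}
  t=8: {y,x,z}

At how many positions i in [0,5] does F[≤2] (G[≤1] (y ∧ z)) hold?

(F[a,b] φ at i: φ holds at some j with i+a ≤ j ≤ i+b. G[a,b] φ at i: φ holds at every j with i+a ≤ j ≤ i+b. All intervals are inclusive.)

0

Evaluate at each i in [0,5]:
  i=0: ✗ (none in [0,2])
  i=1: ✗ (none in [1,3])
  i=2: ✗ (none in [2,4])
  i=3: ✗ (none in [3,5])
  i=4: ✗ (none in [4,6])
  i=5: ✗ (none in [5,7])
Positions where it holds: {} → 0.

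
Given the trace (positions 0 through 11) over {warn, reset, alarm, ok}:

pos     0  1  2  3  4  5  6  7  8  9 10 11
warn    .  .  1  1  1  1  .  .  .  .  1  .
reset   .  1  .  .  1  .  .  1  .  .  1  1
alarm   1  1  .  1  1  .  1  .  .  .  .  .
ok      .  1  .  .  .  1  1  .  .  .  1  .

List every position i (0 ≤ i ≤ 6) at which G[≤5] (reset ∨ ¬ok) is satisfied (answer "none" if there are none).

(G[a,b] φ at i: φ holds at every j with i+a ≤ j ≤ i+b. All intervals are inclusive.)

none

Evaluate at each i in [0,6]:
  i=0: ✗ (fails at j=5)
  i=1: ✗ (fails at j=5)
  i=2: ✗ (fails at j=5)
  i=3: ✗ (fails at j=5)
  i=4: ✗ (fails at j=5)
  i=5: ✗ (fails at j=5)
  i=6: ✗ (fails at j=6)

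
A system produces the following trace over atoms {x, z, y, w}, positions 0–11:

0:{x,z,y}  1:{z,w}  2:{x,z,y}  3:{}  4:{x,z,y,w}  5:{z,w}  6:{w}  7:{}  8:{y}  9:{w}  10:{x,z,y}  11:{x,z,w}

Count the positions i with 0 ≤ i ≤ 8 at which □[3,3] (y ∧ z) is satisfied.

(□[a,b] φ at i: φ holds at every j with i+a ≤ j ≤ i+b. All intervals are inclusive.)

Evaluate at each i in [0,8]:
  i=0: ✗ (fails at j=3)
  i=1: ✓ (all of [4,4])
  i=2: ✗ (fails at j=5)
  i=3: ✗ (fails at j=6)
  i=4: ✗ (fails at j=7)
  i=5: ✗ (fails at j=8)
  i=6: ✗ (fails at j=9)
  i=7: ✓ (all of [10,10])
  i=8: ✗ (fails at j=11)
Positions where it holds: {1, 7} → 2.

2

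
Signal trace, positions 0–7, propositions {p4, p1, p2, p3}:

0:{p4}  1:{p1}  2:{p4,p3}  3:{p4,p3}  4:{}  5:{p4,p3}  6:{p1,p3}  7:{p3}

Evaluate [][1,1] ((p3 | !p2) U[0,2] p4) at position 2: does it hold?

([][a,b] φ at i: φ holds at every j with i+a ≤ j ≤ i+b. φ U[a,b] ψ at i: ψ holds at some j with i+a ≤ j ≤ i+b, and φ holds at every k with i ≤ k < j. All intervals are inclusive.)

Check ((p3 | !p2) U[0,2] p4) at every j in [3,3]:
  j=3: holds
All positions satisfy it → formula holds.

Yes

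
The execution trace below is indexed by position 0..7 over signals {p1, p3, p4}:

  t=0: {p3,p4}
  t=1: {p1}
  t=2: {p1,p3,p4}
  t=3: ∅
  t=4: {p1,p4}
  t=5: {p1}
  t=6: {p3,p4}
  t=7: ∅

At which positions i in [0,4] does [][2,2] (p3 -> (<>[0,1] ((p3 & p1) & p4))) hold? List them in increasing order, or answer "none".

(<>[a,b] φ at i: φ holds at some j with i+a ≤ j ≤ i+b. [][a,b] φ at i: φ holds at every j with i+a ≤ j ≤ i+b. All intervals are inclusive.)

Evaluate at each i in [0,4]:
  i=0: ✓ (all of [2,2])
  i=1: ✓ (all of [3,3])
  i=2: ✓ (all of [4,4])
  i=3: ✓ (all of [5,5])
  i=4: ✗ (fails at j=6)

0, 1, 2, 3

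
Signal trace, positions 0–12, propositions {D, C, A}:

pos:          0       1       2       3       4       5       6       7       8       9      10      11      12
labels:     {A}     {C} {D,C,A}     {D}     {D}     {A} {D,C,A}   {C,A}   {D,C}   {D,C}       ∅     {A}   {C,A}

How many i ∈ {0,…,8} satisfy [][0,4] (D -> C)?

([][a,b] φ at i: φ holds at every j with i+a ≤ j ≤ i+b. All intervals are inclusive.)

Evaluate at each i in [0,8]:
  i=0: ✗ (fails at j=3)
  i=1: ✗ (fails at j=3)
  i=2: ✗ (fails at j=3)
  i=3: ✗ (fails at j=3)
  i=4: ✗ (fails at j=4)
  i=5: ✓ (all of [5,9])
  i=6: ✓ (all of [6,10])
  i=7: ✓ (all of [7,11])
  i=8: ✓ (all of [8,12])
Positions where it holds: {5, 6, 7, 8} → 4.

4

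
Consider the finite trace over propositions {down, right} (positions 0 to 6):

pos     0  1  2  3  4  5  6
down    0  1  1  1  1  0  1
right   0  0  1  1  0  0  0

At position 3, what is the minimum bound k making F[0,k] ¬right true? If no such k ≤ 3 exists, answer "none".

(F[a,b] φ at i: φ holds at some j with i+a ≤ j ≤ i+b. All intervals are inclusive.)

Scan j = 3,4,… for ¬right:
  j=3: fails
  j=4: holds
First hit at j=4, so smallest k = 4-3 = 1.

1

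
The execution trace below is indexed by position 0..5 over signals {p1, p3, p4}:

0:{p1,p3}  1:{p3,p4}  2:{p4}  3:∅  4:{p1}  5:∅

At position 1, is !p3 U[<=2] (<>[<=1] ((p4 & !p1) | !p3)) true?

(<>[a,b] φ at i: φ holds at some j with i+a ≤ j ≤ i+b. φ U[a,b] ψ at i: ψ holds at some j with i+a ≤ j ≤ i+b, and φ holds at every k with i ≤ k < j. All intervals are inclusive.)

Yes

Need some j in [1,3] with <>[<=1] ((p4 & !p1) | !p3), and !p3 at every k in [1,j-1].
  j=1: <>[<=1] ((p4 & !p1) | !p3) holds; no prefix to check → satisfied.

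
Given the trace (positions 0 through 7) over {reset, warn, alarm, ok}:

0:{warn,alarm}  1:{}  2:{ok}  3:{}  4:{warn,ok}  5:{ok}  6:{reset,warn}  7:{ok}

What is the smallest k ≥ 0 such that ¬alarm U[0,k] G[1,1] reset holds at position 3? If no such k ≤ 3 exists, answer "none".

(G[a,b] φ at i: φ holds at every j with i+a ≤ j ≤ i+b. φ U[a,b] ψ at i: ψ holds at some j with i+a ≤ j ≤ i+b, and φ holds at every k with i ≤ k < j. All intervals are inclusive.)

Need earliest j ≥ 3 with G[1,1] reset, and ¬alarm at every k in [3,j-1].
  j=3: rhs fails.
  j=4: rhs fails.
  j=5: rhs holds; lhs holds on [3,4]. k = 2.

2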